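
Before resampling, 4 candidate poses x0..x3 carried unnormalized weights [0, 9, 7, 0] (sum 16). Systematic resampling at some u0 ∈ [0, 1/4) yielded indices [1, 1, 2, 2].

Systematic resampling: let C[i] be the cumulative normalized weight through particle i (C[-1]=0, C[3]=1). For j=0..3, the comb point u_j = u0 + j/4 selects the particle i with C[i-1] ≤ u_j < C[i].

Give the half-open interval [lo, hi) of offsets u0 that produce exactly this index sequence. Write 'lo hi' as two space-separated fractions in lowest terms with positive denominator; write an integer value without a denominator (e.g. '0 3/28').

1/16 1/4

C = [0, 9/16, 1, 1]
j=0 picked index 1: u0 ∈ [0, 9/16)
j=1 picked index 1: u0 ∈ [-1/4, 5/16)
j=2 picked index 2: u0 ∈ [1/16, 1/2)
j=3 picked index 2: u0 ∈ [-3/16, 1/4)
intersection: [1/16, 1/4)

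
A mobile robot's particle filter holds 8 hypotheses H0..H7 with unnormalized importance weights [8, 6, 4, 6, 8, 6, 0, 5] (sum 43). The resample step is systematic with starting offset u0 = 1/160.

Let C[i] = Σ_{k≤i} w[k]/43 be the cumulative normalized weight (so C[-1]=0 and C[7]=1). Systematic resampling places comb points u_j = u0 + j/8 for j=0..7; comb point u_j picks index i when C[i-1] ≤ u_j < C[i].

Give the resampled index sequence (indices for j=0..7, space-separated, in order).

0 0 1 2 3 4 5 5

C = [8/43, 14/43, 18/43, 24/43, 32/43, 38/43, 38/43, 1]
j=0: u_0=1/160 ∈ [0, 8/43) → index 0
j=1: u_1=21/160 ∈ [0, 8/43) → index 0
j=2: u_2=41/160 ∈ [8/43, 14/43) → index 1
j=3: u_3=61/160 ∈ [14/43, 18/43) → index 2
j=4: u_4=81/160 ∈ [18/43, 24/43) → index 3
j=5: u_5=101/160 ∈ [24/43, 32/43) → index 4
j=6: u_6=121/160 ∈ [32/43, 38/43) → index 5
j=7: u_7=141/160 ∈ [32/43, 38/43) → index 5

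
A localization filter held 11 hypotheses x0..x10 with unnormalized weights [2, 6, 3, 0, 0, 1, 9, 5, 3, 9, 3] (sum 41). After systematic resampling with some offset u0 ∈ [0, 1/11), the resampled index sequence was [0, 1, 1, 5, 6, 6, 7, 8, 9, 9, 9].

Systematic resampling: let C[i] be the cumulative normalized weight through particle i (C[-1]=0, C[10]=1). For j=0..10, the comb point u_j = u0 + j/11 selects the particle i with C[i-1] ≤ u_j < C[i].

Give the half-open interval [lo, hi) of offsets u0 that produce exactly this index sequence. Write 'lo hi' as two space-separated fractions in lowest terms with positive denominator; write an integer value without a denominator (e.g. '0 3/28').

0 6/451

C = [2/41, 8/41, 11/41, 11/41, 11/41, 12/41, 21/41, 26/41, 29/41, 38/41, 1]
j=0 picked index 0: u0 ∈ [0, 2/41)
j=1 picked index 1: u0 ∈ [-19/451, 47/451)
j=2 picked index 1: u0 ∈ [-60/451, 6/451)
j=3 picked index 5: u0 ∈ [-2/451, 9/451)
j=4 picked index 6: u0 ∈ [-32/451, 67/451)
j=5 picked index 6: u0 ∈ [-73/451, 26/451)
j=6 picked index 7: u0 ∈ [-15/451, 40/451)
j=7 picked index 8: u0 ∈ [-1/451, 32/451)
j=8 picked index 9: u0 ∈ [-9/451, 90/451)
j=9 picked index 9: u0 ∈ [-50/451, 49/451)
j=10 picked index 9: u0 ∈ [-91/451, 8/451)
intersection: [0, 6/451)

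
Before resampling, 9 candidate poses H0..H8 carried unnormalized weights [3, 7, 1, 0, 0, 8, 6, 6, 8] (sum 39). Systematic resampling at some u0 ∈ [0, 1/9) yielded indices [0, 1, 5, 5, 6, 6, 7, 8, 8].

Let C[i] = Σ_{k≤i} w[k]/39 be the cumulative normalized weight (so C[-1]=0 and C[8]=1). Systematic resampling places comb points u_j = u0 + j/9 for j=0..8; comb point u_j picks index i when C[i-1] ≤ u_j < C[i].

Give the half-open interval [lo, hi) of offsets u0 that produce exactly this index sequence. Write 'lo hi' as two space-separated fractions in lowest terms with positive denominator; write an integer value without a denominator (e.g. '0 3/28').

7/117 1/13

C = [1/13, 10/39, 11/39, 11/39, 11/39, 19/39, 25/39, 31/39, 1]
j=0 picked index 0: u0 ∈ [0, 1/13)
j=1 picked index 1: u0 ∈ [-4/117, 17/117)
j=2 picked index 5: u0 ∈ [7/117, 31/117)
j=3 picked index 5: u0 ∈ [-2/39, 2/13)
j=4 picked index 6: u0 ∈ [5/117, 23/117)
j=5 picked index 6: u0 ∈ [-8/117, 10/117)
j=6 picked index 7: u0 ∈ [-1/39, 5/39)
j=7 picked index 8: u0 ∈ [2/117, 2/9)
j=8 picked index 8: u0 ∈ [-11/117, 1/9)
intersection: [7/117, 1/13)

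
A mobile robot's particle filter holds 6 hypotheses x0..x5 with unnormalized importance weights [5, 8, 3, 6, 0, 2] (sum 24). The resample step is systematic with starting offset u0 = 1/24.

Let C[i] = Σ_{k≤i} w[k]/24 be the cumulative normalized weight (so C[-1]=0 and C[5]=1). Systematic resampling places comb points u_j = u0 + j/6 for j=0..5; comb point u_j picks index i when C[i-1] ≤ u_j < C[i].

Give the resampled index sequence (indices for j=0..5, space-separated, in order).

0 1 1 2 3 3

C = [5/24, 13/24, 2/3, 11/12, 11/12, 1]
j=0: u_0=1/24 ∈ [0, 5/24) → index 0
j=1: u_1=5/24 ∈ [5/24, 13/24) → index 1
j=2: u_2=3/8 ∈ [5/24, 13/24) → index 1
j=3: u_3=13/24 ∈ [13/24, 2/3) → index 2
j=4: u_4=17/24 ∈ [2/3, 11/12) → index 3
j=5: u_5=7/8 ∈ [2/3, 11/12) → index 3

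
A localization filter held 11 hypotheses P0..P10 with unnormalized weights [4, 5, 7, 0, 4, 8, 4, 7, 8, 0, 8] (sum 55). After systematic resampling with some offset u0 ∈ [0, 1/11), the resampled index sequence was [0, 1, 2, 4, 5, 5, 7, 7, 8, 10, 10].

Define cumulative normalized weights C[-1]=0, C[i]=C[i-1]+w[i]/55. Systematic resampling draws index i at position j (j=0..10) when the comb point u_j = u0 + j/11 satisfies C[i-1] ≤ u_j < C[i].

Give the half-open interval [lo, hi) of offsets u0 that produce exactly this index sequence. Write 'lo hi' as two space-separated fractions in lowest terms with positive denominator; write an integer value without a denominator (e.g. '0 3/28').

C = [4/55, 9/55, 16/55, 16/55, 4/11, 28/55, 32/55, 39/55, 47/55, 47/55, 1]
j=0 picked index 0: u0 ∈ [0, 4/55)
j=1 picked index 1: u0 ∈ [-1/55, 4/55)
j=2 picked index 2: u0 ∈ [-1/55, 6/55)
j=3 picked index 4: u0 ∈ [1/55, 1/11)
j=4 picked index 5: u0 ∈ [0, 8/55)
j=5 picked index 5: u0 ∈ [-1/11, 3/55)
j=6 picked index 7: u0 ∈ [2/55, 9/55)
j=7 picked index 7: u0 ∈ [-3/55, 4/55)
j=8 picked index 8: u0 ∈ [-1/55, 7/55)
j=9 picked index 10: u0 ∈ [2/55, 2/11)
j=10 picked index 10: u0 ∈ [-3/55, 1/11)
intersection: [2/55, 3/55)

2/55 3/55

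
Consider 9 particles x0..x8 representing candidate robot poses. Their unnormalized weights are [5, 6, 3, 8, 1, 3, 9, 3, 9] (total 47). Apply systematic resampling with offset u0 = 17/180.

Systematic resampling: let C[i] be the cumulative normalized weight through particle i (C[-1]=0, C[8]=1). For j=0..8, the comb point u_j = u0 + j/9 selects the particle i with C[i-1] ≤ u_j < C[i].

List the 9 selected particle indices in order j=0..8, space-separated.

0 1 3 3 5 6 7 8 8

C = [5/47, 11/47, 14/47, 22/47, 23/47, 26/47, 35/47, 38/47, 1]
j=0: u_0=17/180 ∈ [0, 5/47) → index 0
j=1: u_1=37/180 ∈ [5/47, 11/47) → index 1
j=2: u_2=19/60 ∈ [14/47, 22/47) → index 3
j=3: u_3=77/180 ∈ [14/47, 22/47) → index 3
j=4: u_4=97/180 ∈ [23/47, 26/47) → index 5
j=5: u_5=13/20 ∈ [26/47, 35/47) → index 6
j=6: u_6=137/180 ∈ [35/47, 38/47) → index 7
j=7: u_7=157/180 ∈ [38/47, 1) → index 8
j=8: u_8=59/60 ∈ [38/47, 1) → index 8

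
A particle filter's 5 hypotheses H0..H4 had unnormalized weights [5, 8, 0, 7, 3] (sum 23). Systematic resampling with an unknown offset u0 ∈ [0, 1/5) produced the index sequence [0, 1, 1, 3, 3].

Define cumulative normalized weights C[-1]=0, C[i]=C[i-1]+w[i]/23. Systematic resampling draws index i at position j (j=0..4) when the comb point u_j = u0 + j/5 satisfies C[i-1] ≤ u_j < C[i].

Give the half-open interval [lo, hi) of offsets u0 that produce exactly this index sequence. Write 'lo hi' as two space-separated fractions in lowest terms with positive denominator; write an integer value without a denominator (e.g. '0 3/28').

C = [5/23, 13/23, 13/23, 20/23, 1]
j=0 picked index 0: u0 ∈ [0, 5/23)
j=1 picked index 1: u0 ∈ [2/115, 42/115)
j=2 picked index 1: u0 ∈ [-21/115, 19/115)
j=3 picked index 3: u0 ∈ [-4/115, 31/115)
j=4 picked index 3: u0 ∈ [-27/115, 8/115)
intersection: [2/115, 8/115)

2/115 8/115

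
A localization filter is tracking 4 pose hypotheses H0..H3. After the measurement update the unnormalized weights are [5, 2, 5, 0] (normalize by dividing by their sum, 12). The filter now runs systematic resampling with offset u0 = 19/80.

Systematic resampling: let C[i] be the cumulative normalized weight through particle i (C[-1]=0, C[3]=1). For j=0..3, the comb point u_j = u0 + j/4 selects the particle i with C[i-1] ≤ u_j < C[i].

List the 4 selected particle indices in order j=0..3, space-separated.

0 1 2 2

C = [5/12, 7/12, 1, 1]
j=0: u_0=19/80 ∈ [0, 5/12) → index 0
j=1: u_1=39/80 ∈ [5/12, 7/12) → index 1
j=2: u_2=59/80 ∈ [7/12, 1) → index 2
j=3: u_3=79/80 ∈ [7/12, 1) → index 2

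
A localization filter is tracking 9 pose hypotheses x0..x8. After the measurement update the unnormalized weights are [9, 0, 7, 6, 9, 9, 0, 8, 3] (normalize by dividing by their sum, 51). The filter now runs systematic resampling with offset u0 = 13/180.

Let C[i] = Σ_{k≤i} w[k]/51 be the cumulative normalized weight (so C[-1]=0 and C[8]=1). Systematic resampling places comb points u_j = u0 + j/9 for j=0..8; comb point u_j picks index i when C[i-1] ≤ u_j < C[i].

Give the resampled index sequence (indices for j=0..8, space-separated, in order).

0 2 2 3 4 5 5 7 8

C = [3/17, 3/17, 16/51, 22/51, 31/51, 40/51, 40/51, 16/17, 1]
j=0: u_0=13/180 ∈ [0, 3/17) → index 0
j=1: u_1=11/60 ∈ [3/17, 16/51) → index 2
j=2: u_2=53/180 ∈ [3/17, 16/51) → index 2
j=3: u_3=73/180 ∈ [16/51, 22/51) → index 3
j=4: u_4=31/60 ∈ [22/51, 31/51) → index 4
j=5: u_5=113/180 ∈ [31/51, 40/51) → index 5
j=6: u_6=133/180 ∈ [31/51, 40/51) → index 5
j=7: u_7=17/20 ∈ [40/51, 16/17) → index 7
j=8: u_8=173/180 ∈ [16/17, 1) → index 8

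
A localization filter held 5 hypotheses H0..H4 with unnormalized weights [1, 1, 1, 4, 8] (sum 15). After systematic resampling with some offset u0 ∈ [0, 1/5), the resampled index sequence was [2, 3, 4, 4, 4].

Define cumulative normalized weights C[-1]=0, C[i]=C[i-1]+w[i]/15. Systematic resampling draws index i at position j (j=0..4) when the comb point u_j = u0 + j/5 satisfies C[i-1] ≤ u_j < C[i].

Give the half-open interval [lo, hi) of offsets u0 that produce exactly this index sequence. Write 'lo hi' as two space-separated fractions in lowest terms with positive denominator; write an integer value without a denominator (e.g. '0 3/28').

C = [1/15, 2/15, 1/5, 7/15, 1]
j=0 picked index 2: u0 ∈ [2/15, 1/5)
j=1 picked index 3: u0 ∈ [0, 4/15)
j=2 picked index 4: u0 ∈ [1/15, 3/5)
j=3 picked index 4: u0 ∈ [-2/15, 2/5)
j=4 picked index 4: u0 ∈ [-1/3, 1/5)
intersection: [2/15, 1/5)

2/15 1/5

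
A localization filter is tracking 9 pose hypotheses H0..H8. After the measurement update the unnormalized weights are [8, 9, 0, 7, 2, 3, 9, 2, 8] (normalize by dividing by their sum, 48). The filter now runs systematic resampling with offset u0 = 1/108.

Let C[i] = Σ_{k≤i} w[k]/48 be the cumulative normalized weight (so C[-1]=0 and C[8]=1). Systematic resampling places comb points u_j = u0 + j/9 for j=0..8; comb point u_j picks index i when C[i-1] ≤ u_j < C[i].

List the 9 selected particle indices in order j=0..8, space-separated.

C = [1/6, 17/48, 17/48, 1/2, 13/24, 29/48, 19/24, 5/6, 1]
j=0: u_0=1/108 ∈ [0, 1/6) → index 0
j=1: u_1=13/108 ∈ [0, 1/6) → index 0
j=2: u_2=25/108 ∈ [1/6, 17/48) → index 1
j=3: u_3=37/108 ∈ [1/6, 17/48) → index 1
j=4: u_4=49/108 ∈ [17/48, 1/2) → index 3
j=5: u_5=61/108 ∈ [13/24, 29/48) → index 5
j=6: u_6=73/108 ∈ [29/48, 19/24) → index 6
j=7: u_7=85/108 ∈ [29/48, 19/24) → index 6
j=8: u_8=97/108 ∈ [5/6, 1) → index 8

0 0 1 1 3 5 6 6 8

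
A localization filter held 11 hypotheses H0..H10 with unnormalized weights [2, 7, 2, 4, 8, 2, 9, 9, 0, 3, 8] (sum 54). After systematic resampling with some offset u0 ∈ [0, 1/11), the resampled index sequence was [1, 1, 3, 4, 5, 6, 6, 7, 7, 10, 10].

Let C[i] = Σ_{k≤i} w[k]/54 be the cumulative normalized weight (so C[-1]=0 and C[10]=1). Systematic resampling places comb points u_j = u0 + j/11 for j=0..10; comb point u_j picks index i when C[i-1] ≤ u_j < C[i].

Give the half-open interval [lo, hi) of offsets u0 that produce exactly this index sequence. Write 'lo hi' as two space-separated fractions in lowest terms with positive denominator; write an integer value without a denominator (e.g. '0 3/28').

37/594 41/594

C = [1/27, 1/6, 11/54, 5/18, 23/54, 25/54, 17/27, 43/54, 43/54, 23/27, 1]
j=0 picked index 1: u0 ∈ [1/27, 1/6)
j=1 picked index 1: u0 ∈ [-16/297, 5/66)
j=2 picked index 3: u0 ∈ [13/594, 19/198)
j=3 picked index 4: u0 ∈ [1/198, 91/594)
j=4 picked index 5: u0 ∈ [37/594, 59/594)
j=5 picked index 6: u0 ∈ [5/594, 52/297)
j=6 picked index 6: u0 ∈ [-49/594, 25/297)
j=7 picked index 7: u0 ∈ [-2/297, 95/594)
j=8 picked index 7: u0 ∈ [-29/297, 41/594)
j=9 picked index 10: u0 ∈ [10/297, 2/11)
j=10 picked index 10: u0 ∈ [-17/297, 1/11)
intersection: [37/594, 41/594)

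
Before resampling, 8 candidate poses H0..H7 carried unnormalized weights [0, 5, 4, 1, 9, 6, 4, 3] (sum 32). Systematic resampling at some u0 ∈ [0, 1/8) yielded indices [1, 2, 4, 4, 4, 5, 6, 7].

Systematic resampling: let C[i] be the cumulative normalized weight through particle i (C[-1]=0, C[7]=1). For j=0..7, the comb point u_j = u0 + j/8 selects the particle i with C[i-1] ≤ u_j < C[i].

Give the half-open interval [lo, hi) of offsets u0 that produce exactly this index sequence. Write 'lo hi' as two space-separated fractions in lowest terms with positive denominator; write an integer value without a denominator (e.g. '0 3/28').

1/16 3/32

C = [0, 5/32, 9/32, 5/16, 19/32, 25/32, 29/32, 1]
j=0 picked index 1: u0 ∈ [0, 5/32)
j=1 picked index 2: u0 ∈ [1/32, 5/32)
j=2 picked index 4: u0 ∈ [1/16, 11/32)
j=3 picked index 4: u0 ∈ [-1/16, 7/32)
j=4 picked index 4: u0 ∈ [-3/16, 3/32)
j=5 picked index 5: u0 ∈ [-1/32, 5/32)
j=6 picked index 6: u0 ∈ [1/32, 5/32)
j=7 picked index 7: u0 ∈ [1/32, 1/8)
intersection: [1/16, 3/32)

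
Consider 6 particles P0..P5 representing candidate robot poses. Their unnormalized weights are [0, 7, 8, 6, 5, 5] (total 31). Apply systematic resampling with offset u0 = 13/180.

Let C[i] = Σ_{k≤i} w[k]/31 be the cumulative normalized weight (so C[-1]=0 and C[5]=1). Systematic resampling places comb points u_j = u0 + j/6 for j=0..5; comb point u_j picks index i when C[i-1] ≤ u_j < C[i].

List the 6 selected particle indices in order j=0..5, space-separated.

1 2 2 3 4 5

C = [0, 7/31, 15/31, 21/31, 26/31, 1]
j=0: u_0=13/180 ∈ [0, 7/31) → index 1
j=1: u_1=43/180 ∈ [7/31, 15/31) → index 2
j=2: u_2=73/180 ∈ [7/31, 15/31) → index 2
j=3: u_3=103/180 ∈ [15/31, 21/31) → index 3
j=4: u_4=133/180 ∈ [21/31, 26/31) → index 4
j=5: u_5=163/180 ∈ [26/31, 1) → index 5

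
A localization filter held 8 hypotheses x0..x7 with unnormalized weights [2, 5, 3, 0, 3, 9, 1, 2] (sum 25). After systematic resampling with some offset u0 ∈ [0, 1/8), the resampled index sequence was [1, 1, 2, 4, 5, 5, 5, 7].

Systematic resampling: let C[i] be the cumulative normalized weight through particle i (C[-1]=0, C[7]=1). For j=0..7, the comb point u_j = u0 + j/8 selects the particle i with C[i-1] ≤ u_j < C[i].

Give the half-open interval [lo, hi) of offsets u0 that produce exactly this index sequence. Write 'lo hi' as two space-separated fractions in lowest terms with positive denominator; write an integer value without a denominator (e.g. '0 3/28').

C = [2/25, 7/25, 2/5, 2/5, 13/25, 22/25, 23/25, 1]
j=0 picked index 1: u0 ∈ [2/25, 7/25)
j=1 picked index 1: u0 ∈ [-9/200, 31/200)
j=2 picked index 2: u0 ∈ [3/100, 3/20)
j=3 picked index 4: u0 ∈ [1/40, 29/200)
j=4 picked index 5: u0 ∈ [1/50, 19/50)
j=5 picked index 5: u0 ∈ [-21/200, 51/200)
j=6 picked index 5: u0 ∈ [-23/100, 13/100)
j=7 picked index 7: u0 ∈ [9/200, 1/8)
intersection: [2/25, 1/8)

2/25 1/8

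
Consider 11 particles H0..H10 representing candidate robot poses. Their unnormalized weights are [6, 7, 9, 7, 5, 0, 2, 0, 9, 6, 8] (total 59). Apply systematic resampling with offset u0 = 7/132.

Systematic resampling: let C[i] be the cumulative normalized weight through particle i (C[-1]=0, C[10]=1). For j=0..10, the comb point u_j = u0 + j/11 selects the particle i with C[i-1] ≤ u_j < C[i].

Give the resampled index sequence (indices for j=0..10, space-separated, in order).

0 1 2 2 3 4 6 8 9 10 10

C = [6/59, 13/59, 22/59, 29/59, 34/59, 34/59, 36/59, 36/59, 45/59, 51/59, 1]
j=0: u_0=7/132 ∈ [0, 6/59) → index 0
j=1: u_1=19/132 ∈ [6/59, 13/59) → index 1
j=2: u_2=31/132 ∈ [13/59, 22/59) → index 2
j=3: u_3=43/132 ∈ [13/59, 22/59) → index 2
j=4: u_4=5/12 ∈ [22/59, 29/59) → index 3
j=5: u_5=67/132 ∈ [29/59, 34/59) → index 4
j=6: u_6=79/132 ∈ [34/59, 36/59) → index 6
j=7: u_7=91/132 ∈ [36/59, 45/59) → index 8
j=8: u_8=103/132 ∈ [45/59, 51/59) → index 9
j=9: u_9=115/132 ∈ [51/59, 1) → index 10
j=10: u_10=127/132 ∈ [51/59, 1) → index 10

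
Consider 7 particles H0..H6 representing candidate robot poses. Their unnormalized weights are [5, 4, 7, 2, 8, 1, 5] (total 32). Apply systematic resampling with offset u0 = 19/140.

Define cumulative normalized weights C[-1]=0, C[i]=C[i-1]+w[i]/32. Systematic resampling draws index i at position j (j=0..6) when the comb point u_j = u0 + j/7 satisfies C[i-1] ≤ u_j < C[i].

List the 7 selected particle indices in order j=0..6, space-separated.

C = [5/32, 9/32, 1/2, 9/16, 13/16, 27/32, 1]
j=0: u_0=19/140 ∈ [0, 5/32) → index 0
j=1: u_1=39/140 ∈ [5/32, 9/32) → index 1
j=2: u_2=59/140 ∈ [9/32, 1/2) → index 2
j=3: u_3=79/140 ∈ [9/16, 13/16) → index 4
j=4: u_4=99/140 ∈ [9/16, 13/16) → index 4
j=5: u_5=17/20 ∈ [27/32, 1) → index 6
j=6: u_6=139/140 ∈ [27/32, 1) → index 6

0 1 2 4 4 6 6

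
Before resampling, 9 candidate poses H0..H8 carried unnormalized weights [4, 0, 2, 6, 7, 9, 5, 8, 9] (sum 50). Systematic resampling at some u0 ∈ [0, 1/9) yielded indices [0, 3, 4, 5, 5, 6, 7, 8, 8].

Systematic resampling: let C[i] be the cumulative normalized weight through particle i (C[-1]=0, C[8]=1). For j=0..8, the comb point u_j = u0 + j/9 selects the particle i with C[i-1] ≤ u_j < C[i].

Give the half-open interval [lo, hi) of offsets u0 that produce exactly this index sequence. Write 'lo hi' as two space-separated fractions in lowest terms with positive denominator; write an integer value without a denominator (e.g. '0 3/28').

7/150 2/25

C = [2/25, 2/25, 3/25, 6/25, 19/50, 14/25, 33/50, 41/50, 1]
j=0 picked index 0: u0 ∈ [0, 2/25)
j=1 picked index 3: u0 ∈ [2/225, 29/225)
j=2 picked index 4: u0 ∈ [4/225, 71/450)
j=3 picked index 5: u0 ∈ [7/150, 17/75)
j=4 picked index 5: u0 ∈ [-29/450, 26/225)
j=5 picked index 6: u0 ∈ [1/225, 47/450)
j=6 picked index 7: u0 ∈ [-1/150, 23/150)
j=7 picked index 8: u0 ∈ [19/450, 2/9)
j=8 picked index 8: u0 ∈ [-31/450, 1/9)
intersection: [7/150, 2/25)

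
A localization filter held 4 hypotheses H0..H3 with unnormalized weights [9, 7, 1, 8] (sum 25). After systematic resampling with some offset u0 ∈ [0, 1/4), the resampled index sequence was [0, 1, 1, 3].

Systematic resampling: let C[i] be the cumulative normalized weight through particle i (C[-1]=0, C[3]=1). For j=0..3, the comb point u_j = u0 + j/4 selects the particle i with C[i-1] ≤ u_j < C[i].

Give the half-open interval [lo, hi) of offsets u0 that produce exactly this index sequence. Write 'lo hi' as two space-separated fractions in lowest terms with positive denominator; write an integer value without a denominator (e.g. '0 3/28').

11/100 7/50

C = [9/25, 16/25, 17/25, 1]
j=0 picked index 0: u0 ∈ [0, 9/25)
j=1 picked index 1: u0 ∈ [11/100, 39/100)
j=2 picked index 1: u0 ∈ [-7/50, 7/50)
j=3 picked index 3: u0 ∈ [-7/100, 1/4)
intersection: [11/100, 7/50)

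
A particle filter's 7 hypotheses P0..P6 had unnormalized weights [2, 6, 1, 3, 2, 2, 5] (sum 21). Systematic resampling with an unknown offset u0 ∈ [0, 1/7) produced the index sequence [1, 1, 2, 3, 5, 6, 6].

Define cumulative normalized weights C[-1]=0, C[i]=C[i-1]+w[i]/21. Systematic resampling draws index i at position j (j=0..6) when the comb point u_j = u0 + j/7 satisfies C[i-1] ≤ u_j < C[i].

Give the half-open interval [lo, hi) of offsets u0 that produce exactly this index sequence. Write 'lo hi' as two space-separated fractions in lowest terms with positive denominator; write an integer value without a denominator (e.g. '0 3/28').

2/21 1/7

C = [2/21, 8/21, 3/7, 4/7, 2/3, 16/21, 1]
j=0 picked index 1: u0 ∈ [2/21, 8/21)
j=1 picked index 1: u0 ∈ [-1/21, 5/21)
j=2 picked index 2: u0 ∈ [2/21, 1/7)
j=3 picked index 3: u0 ∈ [0, 1/7)
j=4 picked index 5: u0 ∈ [2/21, 4/21)
j=5 picked index 6: u0 ∈ [1/21, 2/7)
j=6 picked index 6: u0 ∈ [-2/21, 1/7)
intersection: [2/21, 1/7)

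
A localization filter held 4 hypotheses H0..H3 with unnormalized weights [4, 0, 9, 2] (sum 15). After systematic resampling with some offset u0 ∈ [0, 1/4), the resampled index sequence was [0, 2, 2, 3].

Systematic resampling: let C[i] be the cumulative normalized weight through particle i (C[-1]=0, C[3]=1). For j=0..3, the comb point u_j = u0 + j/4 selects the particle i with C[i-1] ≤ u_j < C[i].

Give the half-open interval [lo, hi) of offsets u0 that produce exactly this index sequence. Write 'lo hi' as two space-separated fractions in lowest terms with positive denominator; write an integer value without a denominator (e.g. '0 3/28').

7/60 1/4

C = [4/15, 4/15, 13/15, 1]
j=0 picked index 0: u0 ∈ [0, 4/15)
j=1 picked index 2: u0 ∈ [1/60, 37/60)
j=2 picked index 2: u0 ∈ [-7/30, 11/30)
j=3 picked index 3: u0 ∈ [7/60, 1/4)
intersection: [7/60, 1/4)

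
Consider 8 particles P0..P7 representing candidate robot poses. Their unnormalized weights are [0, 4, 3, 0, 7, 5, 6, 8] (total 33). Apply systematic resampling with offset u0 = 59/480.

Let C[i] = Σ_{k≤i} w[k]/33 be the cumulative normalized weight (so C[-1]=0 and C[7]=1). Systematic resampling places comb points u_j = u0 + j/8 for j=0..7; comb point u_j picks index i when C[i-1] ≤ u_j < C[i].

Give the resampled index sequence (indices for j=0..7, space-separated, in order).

C = [0, 4/33, 7/33, 7/33, 14/33, 19/33, 25/33, 1]
j=0: u_0=59/480 ∈ [4/33, 7/33) → index 2
j=1: u_1=119/480 ∈ [7/33, 14/33) → index 4
j=2: u_2=179/480 ∈ [7/33, 14/33) → index 4
j=3: u_3=239/480 ∈ [14/33, 19/33) → index 5
j=4: u_4=299/480 ∈ [19/33, 25/33) → index 6
j=5: u_5=359/480 ∈ [19/33, 25/33) → index 6
j=6: u_6=419/480 ∈ [25/33, 1) → index 7
j=7: u_7=479/480 ∈ [25/33, 1) → index 7

2 4 4 5 6 6 7 7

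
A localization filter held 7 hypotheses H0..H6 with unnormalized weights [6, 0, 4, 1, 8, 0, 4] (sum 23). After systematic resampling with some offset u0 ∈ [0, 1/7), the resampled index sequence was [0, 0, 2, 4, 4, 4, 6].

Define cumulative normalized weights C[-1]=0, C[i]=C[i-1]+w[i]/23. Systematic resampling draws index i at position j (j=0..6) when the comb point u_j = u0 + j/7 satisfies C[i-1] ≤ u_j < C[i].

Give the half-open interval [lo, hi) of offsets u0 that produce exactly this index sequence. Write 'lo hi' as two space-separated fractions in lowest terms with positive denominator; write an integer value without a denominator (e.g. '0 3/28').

8/161 18/161

C = [6/23, 6/23, 10/23, 11/23, 19/23, 19/23, 1]
j=0 picked index 0: u0 ∈ [0, 6/23)
j=1 picked index 0: u0 ∈ [-1/7, 19/161)
j=2 picked index 2: u0 ∈ [-4/161, 24/161)
j=3 picked index 4: u0 ∈ [8/161, 64/161)
j=4 picked index 4: u0 ∈ [-15/161, 41/161)
j=5 picked index 4: u0 ∈ [-38/161, 18/161)
j=6 picked index 6: u0 ∈ [-5/161, 1/7)
intersection: [8/161, 18/161)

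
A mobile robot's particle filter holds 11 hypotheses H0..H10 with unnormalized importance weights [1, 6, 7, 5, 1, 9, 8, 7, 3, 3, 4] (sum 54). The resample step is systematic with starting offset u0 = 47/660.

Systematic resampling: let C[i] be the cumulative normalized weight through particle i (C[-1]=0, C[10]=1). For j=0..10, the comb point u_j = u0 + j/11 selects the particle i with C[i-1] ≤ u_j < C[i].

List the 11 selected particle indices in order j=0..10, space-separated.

1 2 2 3 5 5 6 7 7 9 10

C = [1/54, 7/54, 7/27, 19/54, 10/27, 29/54, 37/54, 22/27, 47/54, 25/27, 1]
j=0: u_0=47/660 ∈ [1/54, 7/54) → index 1
j=1: u_1=107/660 ∈ [7/54, 7/27) → index 2
j=2: u_2=167/660 ∈ [7/54, 7/27) → index 2
j=3: u_3=227/660 ∈ [7/27, 19/54) → index 3
j=4: u_4=287/660 ∈ [10/27, 29/54) → index 5
j=5: u_5=347/660 ∈ [10/27, 29/54) → index 5
j=6: u_6=37/60 ∈ [29/54, 37/54) → index 6
j=7: u_7=467/660 ∈ [37/54, 22/27) → index 7
j=8: u_8=527/660 ∈ [37/54, 22/27) → index 7
j=9: u_9=587/660 ∈ [47/54, 25/27) → index 9
j=10: u_10=647/660 ∈ [25/27, 1) → index 10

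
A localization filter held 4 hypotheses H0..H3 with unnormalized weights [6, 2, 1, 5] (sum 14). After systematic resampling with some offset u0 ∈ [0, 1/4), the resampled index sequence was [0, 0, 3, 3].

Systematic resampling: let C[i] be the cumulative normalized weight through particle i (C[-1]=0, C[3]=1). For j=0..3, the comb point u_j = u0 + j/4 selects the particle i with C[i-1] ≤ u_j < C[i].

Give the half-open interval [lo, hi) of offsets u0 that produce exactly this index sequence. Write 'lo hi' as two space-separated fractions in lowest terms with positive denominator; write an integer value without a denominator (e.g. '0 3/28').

1/7 5/28

C = [3/7, 4/7, 9/14, 1]
j=0 picked index 0: u0 ∈ [0, 3/7)
j=1 picked index 0: u0 ∈ [-1/4, 5/28)
j=2 picked index 3: u0 ∈ [1/7, 1/2)
j=3 picked index 3: u0 ∈ [-3/28, 1/4)
intersection: [1/7, 5/28)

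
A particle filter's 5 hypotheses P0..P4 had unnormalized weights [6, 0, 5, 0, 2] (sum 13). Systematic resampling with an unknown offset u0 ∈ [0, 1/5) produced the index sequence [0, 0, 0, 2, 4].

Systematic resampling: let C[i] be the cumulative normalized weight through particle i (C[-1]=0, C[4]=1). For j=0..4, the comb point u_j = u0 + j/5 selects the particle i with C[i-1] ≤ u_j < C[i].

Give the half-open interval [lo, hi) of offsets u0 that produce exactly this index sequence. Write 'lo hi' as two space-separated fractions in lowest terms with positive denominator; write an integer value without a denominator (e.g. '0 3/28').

3/65 4/65

C = [6/13, 6/13, 11/13, 11/13, 1]
j=0 picked index 0: u0 ∈ [0, 6/13)
j=1 picked index 0: u0 ∈ [-1/5, 17/65)
j=2 picked index 0: u0 ∈ [-2/5, 4/65)
j=3 picked index 2: u0 ∈ [-9/65, 16/65)
j=4 picked index 4: u0 ∈ [3/65, 1/5)
intersection: [3/65, 4/65)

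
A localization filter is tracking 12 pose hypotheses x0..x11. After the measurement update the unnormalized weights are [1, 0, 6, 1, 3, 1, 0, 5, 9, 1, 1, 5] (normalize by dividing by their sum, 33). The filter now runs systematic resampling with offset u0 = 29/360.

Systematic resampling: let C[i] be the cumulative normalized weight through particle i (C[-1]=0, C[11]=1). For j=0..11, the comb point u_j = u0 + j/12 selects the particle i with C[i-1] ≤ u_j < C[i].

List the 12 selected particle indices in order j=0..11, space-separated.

2 2 4 4 7 7 8 8 8 10 11 11

C = [1/33, 1/33, 7/33, 8/33, 1/3, 4/11, 4/11, 17/33, 26/33, 9/11, 28/33, 1]
j=0: u_0=29/360 ∈ [1/33, 7/33) → index 2
j=1: u_1=59/360 ∈ [1/33, 7/33) → index 2
j=2: u_2=89/360 ∈ [8/33, 1/3) → index 4
j=3: u_3=119/360 ∈ [8/33, 1/3) → index 4
j=4: u_4=149/360 ∈ [4/11, 17/33) → index 7
j=5: u_5=179/360 ∈ [4/11, 17/33) → index 7
j=6: u_6=209/360 ∈ [17/33, 26/33) → index 8
j=7: u_7=239/360 ∈ [17/33, 26/33) → index 8
j=8: u_8=269/360 ∈ [17/33, 26/33) → index 8
j=9: u_9=299/360 ∈ [9/11, 28/33) → index 10
j=10: u_10=329/360 ∈ [28/33, 1) → index 11
j=11: u_11=359/360 ∈ [28/33, 1) → index 11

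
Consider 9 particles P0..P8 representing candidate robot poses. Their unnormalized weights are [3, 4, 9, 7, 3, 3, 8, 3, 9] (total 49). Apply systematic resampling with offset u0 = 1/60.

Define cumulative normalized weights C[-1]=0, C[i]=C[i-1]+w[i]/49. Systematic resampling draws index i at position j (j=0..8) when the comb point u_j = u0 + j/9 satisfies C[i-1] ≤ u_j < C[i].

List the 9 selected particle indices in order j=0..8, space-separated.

C = [3/49, 1/7, 16/49, 23/49, 26/49, 29/49, 37/49, 40/49, 1]
j=0: u_0=1/60 ∈ [0, 3/49) → index 0
j=1: u_1=23/180 ∈ [3/49, 1/7) → index 1
j=2: u_2=43/180 ∈ [1/7, 16/49) → index 2
j=3: u_3=7/20 ∈ [16/49, 23/49) → index 3
j=4: u_4=83/180 ∈ [16/49, 23/49) → index 3
j=5: u_5=103/180 ∈ [26/49, 29/49) → index 5
j=6: u_6=41/60 ∈ [29/49, 37/49) → index 6
j=7: u_7=143/180 ∈ [37/49, 40/49) → index 7
j=8: u_8=163/180 ∈ [40/49, 1) → index 8

0 1 2 3 3 5 6 7 8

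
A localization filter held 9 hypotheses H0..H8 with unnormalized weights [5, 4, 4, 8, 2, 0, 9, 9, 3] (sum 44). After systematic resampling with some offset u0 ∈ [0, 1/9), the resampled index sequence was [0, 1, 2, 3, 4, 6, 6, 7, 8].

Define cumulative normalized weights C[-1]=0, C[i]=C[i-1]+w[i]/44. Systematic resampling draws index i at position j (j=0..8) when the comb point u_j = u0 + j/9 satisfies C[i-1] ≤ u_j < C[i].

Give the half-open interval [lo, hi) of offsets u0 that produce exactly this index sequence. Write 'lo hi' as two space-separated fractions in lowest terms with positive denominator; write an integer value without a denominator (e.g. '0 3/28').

C = [5/44, 9/44, 13/44, 21/44, 23/44, 23/44, 8/11, 41/44, 1]
j=0 picked index 0: u0 ∈ [0, 5/44)
j=1 picked index 1: u0 ∈ [1/396, 37/396)
j=2 picked index 2: u0 ∈ [-7/396, 29/396)
j=3 picked index 3: u0 ∈ [-5/132, 19/132)
j=4 picked index 4: u0 ∈ [13/396, 31/396)
j=5 picked index 6: u0 ∈ [-13/396, 17/99)
j=6 picked index 6: u0 ∈ [-19/132, 2/33)
j=7 picked index 7: u0 ∈ [-5/99, 61/396)
j=8 picked index 8: u0 ∈ [17/396, 1/9)
intersection: [17/396, 2/33)

17/396 2/33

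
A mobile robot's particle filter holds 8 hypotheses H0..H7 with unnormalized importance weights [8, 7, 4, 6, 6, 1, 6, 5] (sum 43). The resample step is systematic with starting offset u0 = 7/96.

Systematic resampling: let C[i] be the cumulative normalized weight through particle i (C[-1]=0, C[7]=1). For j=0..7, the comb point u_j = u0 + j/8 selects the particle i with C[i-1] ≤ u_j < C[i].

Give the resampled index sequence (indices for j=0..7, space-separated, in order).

0 1 1 3 3 4 6 7

C = [8/43, 15/43, 19/43, 25/43, 31/43, 32/43, 38/43, 1]
j=0: u_0=7/96 ∈ [0, 8/43) → index 0
j=1: u_1=19/96 ∈ [8/43, 15/43) → index 1
j=2: u_2=31/96 ∈ [8/43, 15/43) → index 1
j=3: u_3=43/96 ∈ [19/43, 25/43) → index 3
j=4: u_4=55/96 ∈ [19/43, 25/43) → index 3
j=5: u_5=67/96 ∈ [25/43, 31/43) → index 4
j=6: u_6=79/96 ∈ [32/43, 38/43) → index 6
j=7: u_7=91/96 ∈ [38/43, 1) → index 7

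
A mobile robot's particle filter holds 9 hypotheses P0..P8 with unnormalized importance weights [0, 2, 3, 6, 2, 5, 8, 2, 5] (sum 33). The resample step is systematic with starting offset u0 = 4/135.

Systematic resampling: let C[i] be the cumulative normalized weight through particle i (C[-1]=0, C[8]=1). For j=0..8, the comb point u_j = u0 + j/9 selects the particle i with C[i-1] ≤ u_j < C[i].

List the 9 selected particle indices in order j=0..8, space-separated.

C = [0, 2/33, 5/33, 1/3, 13/33, 6/11, 26/33, 28/33, 1]
j=0: u_0=4/135 ∈ [0, 2/33) → index 1
j=1: u_1=19/135 ∈ [2/33, 5/33) → index 2
j=2: u_2=34/135 ∈ [5/33, 1/3) → index 3
j=3: u_3=49/135 ∈ [1/3, 13/33) → index 4
j=4: u_4=64/135 ∈ [13/33, 6/11) → index 5
j=5: u_5=79/135 ∈ [6/11, 26/33) → index 6
j=6: u_6=94/135 ∈ [6/11, 26/33) → index 6
j=7: u_7=109/135 ∈ [26/33, 28/33) → index 7
j=8: u_8=124/135 ∈ [28/33, 1) → index 8

1 2 3 4 5 6 6 7 8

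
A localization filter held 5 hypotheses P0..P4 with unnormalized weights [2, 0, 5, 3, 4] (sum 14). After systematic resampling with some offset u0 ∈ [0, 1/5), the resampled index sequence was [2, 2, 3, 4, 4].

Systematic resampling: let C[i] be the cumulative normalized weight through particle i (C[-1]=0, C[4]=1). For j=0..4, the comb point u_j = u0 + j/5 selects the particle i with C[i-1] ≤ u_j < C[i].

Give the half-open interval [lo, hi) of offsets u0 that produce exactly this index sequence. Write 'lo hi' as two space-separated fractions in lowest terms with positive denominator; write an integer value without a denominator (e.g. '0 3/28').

C = [1/7, 1/7, 1/2, 5/7, 1]
j=0 picked index 2: u0 ∈ [1/7, 1/2)
j=1 picked index 2: u0 ∈ [-2/35, 3/10)
j=2 picked index 3: u0 ∈ [1/10, 11/35)
j=3 picked index 4: u0 ∈ [4/35, 2/5)
j=4 picked index 4: u0 ∈ [-3/35, 1/5)
intersection: [1/7, 1/5)

1/7 1/5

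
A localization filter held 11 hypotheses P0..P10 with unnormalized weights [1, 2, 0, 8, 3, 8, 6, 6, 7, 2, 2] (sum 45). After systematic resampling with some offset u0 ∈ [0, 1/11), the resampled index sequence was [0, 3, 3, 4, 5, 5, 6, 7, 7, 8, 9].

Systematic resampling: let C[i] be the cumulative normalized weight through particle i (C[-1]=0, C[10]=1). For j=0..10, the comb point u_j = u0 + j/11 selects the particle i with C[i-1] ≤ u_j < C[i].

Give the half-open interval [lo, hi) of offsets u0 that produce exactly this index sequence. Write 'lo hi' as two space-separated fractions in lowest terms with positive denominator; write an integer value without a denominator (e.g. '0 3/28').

1/495 1/45

C = [1/45, 1/15, 1/15, 11/45, 14/45, 22/45, 28/45, 34/45, 41/45, 43/45, 1]
j=0 picked index 0: u0 ∈ [0, 1/45)
j=1 picked index 3: u0 ∈ [-4/165, 76/495)
j=2 picked index 3: u0 ∈ [-19/165, 31/495)
j=3 picked index 4: u0 ∈ [-14/495, 19/495)
j=4 picked index 5: u0 ∈ [-26/495, 62/495)
j=5 picked index 5: u0 ∈ [-71/495, 17/495)
j=6 picked index 6: u0 ∈ [-28/495, 38/495)
j=7 picked index 7: u0 ∈ [-7/495, 59/495)
j=8 picked index 7: u0 ∈ [-52/495, 14/495)
j=9 picked index 8: u0 ∈ [-31/495, 46/495)
j=10 picked index 9: u0 ∈ [1/495, 23/495)
intersection: [1/495, 1/45)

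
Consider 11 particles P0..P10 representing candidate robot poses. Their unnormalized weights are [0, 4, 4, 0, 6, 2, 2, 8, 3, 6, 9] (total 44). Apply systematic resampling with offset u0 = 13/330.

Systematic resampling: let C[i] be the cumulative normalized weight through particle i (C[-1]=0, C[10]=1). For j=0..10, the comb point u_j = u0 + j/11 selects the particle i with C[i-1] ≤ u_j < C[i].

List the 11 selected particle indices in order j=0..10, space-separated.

1 2 4 4 6 7 7 9 9 10 10

C = [0, 1/11, 2/11, 2/11, 7/22, 4/11, 9/22, 13/22, 29/44, 35/44, 1]
j=0: u_0=13/330 ∈ [0, 1/11) → index 1
j=1: u_1=43/330 ∈ [1/11, 2/11) → index 2
j=2: u_2=73/330 ∈ [2/11, 7/22) → index 4
j=3: u_3=103/330 ∈ [2/11, 7/22) → index 4
j=4: u_4=133/330 ∈ [4/11, 9/22) → index 6
j=5: u_5=163/330 ∈ [9/22, 13/22) → index 7
j=6: u_6=193/330 ∈ [9/22, 13/22) → index 7
j=7: u_7=223/330 ∈ [29/44, 35/44) → index 9
j=8: u_8=23/30 ∈ [29/44, 35/44) → index 9
j=9: u_9=283/330 ∈ [35/44, 1) → index 10
j=10: u_10=313/330 ∈ [35/44, 1) → index 10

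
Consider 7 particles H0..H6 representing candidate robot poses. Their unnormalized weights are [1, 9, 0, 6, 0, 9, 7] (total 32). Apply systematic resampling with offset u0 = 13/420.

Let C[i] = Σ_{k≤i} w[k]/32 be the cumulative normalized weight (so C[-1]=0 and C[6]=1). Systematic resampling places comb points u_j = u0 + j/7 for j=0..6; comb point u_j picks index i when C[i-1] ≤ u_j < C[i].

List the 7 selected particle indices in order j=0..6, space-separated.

0 1 3 3 5 5 6

C = [1/32, 5/16, 5/16, 1/2, 1/2, 25/32, 1]
j=0: u_0=13/420 ∈ [0, 1/32) → index 0
j=1: u_1=73/420 ∈ [1/32, 5/16) → index 1
j=2: u_2=19/60 ∈ [5/16, 1/2) → index 3
j=3: u_3=193/420 ∈ [5/16, 1/2) → index 3
j=4: u_4=253/420 ∈ [1/2, 25/32) → index 5
j=5: u_5=313/420 ∈ [1/2, 25/32) → index 5
j=6: u_6=373/420 ∈ [25/32, 1) → index 6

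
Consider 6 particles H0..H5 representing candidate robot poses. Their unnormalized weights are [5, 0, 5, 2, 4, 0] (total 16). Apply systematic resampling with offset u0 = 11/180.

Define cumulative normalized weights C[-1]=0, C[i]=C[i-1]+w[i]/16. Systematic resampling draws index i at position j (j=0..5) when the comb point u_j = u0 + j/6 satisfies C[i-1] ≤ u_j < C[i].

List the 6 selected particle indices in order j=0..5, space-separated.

C = [5/16, 5/16, 5/8, 3/4, 1, 1]
j=0: u_0=11/180 ∈ [0, 5/16) → index 0
j=1: u_1=41/180 ∈ [0, 5/16) → index 0
j=2: u_2=71/180 ∈ [5/16, 5/8) → index 2
j=3: u_3=101/180 ∈ [5/16, 5/8) → index 2
j=4: u_4=131/180 ∈ [5/8, 3/4) → index 3
j=5: u_5=161/180 ∈ [3/4, 1) → index 4

0 0 2 2 3 4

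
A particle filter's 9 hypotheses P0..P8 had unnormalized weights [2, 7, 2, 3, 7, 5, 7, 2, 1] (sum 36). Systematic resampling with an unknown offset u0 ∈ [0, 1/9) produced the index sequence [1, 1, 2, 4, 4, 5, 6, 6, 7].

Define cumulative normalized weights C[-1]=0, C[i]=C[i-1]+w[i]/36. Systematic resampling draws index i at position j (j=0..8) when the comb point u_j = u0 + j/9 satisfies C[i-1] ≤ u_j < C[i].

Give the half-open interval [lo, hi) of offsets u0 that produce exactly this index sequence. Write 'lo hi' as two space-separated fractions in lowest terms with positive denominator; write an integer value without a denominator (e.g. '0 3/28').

C = [1/18, 1/4, 11/36, 7/18, 7/12, 13/18, 11/12, 35/36, 1]
j=0 picked index 1: u0 ∈ [1/18, 1/4)
j=1 picked index 1: u0 ∈ [-1/18, 5/36)
j=2 picked index 2: u0 ∈ [1/36, 1/12)
j=3 picked index 4: u0 ∈ [1/18, 1/4)
j=4 picked index 4: u0 ∈ [-1/18, 5/36)
j=5 picked index 5: u0 ∈ [1/36, 1/6)
j=6 picked index 6: u0 ∈ [1/18, 1/4)
j=7 picked index 6: u0 ∈ [-1/18, 5/36)
j=8 picked index 7: u0 ∈ [1/36, 1/12)
intersection: [1/18, 1/12)

1/18 1/12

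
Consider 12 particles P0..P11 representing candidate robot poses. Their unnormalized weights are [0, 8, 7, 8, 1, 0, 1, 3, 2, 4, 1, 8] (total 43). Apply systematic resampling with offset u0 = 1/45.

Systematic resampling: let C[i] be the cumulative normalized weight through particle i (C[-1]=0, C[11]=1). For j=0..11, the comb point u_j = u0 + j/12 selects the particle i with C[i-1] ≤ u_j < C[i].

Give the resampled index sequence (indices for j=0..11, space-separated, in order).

C = [0, 8/43, 15/43, 23/43, 24/43, 24/43, 25/43, 28/43, 30/43, 34/43, 35/43, 1]
j=0: u_0=1/45 ∈ [0, 8/43) → index 1
j=1: u_1=19/180 ∈ [0, 8/43) → index 1
j=2: u_2=17/90 ∈ [8/43, 15/43) → index 2
j=3: u_3=49/180 ∈ [8/43, 15/43) → index 2
j=4: u_4=16/45 ∈ [15/43, 23/43) → index 3
j=5: u_5=79/180 ∈ [15/43, 23/43) → index 3
j=6: u_6=47/90 ∈ [15/43, 23/43) → index 3
j=7: u_7=109/180 ∈ [25/43, 28/43) → index 7
j=8: u_8=31/45 ∈ [28/43, 30/43) → index 8
j=9: u_9=139/180 ∈ [30/43, 34/43) → index 9
j=10: u_10=77/90 ∈ [35/43, 1) → index 11
j=11: u_11=169/180 ∈ [35/43, 1) → index 11

1 1 2 2 3 3 3 7 8 9 11 11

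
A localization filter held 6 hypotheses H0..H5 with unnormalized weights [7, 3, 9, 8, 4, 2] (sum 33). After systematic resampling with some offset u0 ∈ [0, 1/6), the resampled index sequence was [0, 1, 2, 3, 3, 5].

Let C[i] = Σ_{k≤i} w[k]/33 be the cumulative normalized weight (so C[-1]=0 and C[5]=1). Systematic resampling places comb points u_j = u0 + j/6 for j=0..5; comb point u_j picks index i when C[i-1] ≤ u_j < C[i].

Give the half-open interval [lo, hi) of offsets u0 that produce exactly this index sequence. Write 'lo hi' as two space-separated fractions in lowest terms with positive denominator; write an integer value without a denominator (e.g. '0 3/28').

7/66 3/22

C = [7/33, 10/33, 19/33, 9/11, 31/33, 1]
j=0 picked index 0: u0 ∈ [0, 7/33)
j=1 picked index 1: u0 ∈ [1/22, 3/22)
j=2 picked index 2: u0 ∈ [-1/33, 8/33)
j=3 picked index 3: u0 ∈ [5/66, 7/22)
j=4 picked index 3: u0 ∈ [-1/11, 5/33)
j=5 picked index 5: u0 ∈ [7/66, 1/6)
intersection: [7/66, 3/22)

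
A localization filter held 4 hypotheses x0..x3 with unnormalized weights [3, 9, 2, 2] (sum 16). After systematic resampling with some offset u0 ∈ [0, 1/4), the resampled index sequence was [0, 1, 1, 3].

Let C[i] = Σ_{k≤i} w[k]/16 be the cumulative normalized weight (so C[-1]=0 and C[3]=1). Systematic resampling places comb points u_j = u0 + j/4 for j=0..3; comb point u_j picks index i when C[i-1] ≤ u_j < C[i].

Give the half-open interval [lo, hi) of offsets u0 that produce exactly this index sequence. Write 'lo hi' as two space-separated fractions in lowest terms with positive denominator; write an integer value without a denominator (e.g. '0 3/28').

1/8 3/16

C = [3/16, 3/4, 7/8, 1]
j=0 picked index 0: u0 ∈ [0, 3/16)
j=1 picked index 1: u0 ∈ [-1/16, 1/2)
j=2 picked index 1: u0 ∈ [-5/16, 1/4)
j=3 picked index 3: u0 ∈ [1/8, 1/4)
intersection: [1/8, 3/16)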